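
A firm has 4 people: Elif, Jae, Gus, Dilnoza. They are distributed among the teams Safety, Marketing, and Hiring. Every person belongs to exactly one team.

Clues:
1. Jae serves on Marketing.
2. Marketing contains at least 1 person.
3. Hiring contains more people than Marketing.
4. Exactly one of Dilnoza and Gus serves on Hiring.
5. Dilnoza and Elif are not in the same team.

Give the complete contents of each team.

Safety = {Dilnoza}; Marketing = {Jae}; Hiring = {Elif, Gus}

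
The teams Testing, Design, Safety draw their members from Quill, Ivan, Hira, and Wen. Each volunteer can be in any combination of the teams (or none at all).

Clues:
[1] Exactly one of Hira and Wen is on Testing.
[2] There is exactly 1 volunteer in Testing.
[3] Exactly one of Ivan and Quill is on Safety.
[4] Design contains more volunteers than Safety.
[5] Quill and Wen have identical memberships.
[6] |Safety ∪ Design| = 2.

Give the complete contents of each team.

Testing = {Hira}; Design = {Hira, Ivan}; Safety = {Ivan}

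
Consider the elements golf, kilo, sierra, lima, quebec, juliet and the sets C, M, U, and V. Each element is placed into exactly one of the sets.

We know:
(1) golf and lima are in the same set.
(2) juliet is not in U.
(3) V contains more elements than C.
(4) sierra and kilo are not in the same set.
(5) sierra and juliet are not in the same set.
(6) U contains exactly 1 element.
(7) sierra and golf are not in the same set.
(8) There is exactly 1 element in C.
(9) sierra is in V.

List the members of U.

From (2): juliet ∉ U.
From (9): sierra ∈ V.
(4): kilo ∉ V.
(5): juliet ∉ V.
(7): golf ∉ V.
(1): lima matches golf: lima ∉ V.
Suppose golf ∈ U: no assignment then satisfies all the clues, so golf ∉ U.

U = {kilo}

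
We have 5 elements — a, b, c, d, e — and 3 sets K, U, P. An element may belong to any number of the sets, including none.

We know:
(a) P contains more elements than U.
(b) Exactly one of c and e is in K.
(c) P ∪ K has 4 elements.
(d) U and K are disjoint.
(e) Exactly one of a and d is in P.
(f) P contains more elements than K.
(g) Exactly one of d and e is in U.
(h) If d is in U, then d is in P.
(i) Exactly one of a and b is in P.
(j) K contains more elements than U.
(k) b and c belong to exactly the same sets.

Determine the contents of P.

P = {b, c, d, e}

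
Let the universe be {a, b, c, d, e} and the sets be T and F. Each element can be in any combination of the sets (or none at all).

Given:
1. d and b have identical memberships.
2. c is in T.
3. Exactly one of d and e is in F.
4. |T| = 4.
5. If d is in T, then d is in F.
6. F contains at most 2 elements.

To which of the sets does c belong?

From (2): c ∈ T.
Suppose c ∈ F: no assignment then satisfies all the clues, so c ∉ F.

c: T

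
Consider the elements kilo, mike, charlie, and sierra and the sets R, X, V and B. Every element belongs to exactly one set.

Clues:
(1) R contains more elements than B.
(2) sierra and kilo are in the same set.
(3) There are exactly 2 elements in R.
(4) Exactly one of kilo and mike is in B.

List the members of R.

R = {kilo, sierra}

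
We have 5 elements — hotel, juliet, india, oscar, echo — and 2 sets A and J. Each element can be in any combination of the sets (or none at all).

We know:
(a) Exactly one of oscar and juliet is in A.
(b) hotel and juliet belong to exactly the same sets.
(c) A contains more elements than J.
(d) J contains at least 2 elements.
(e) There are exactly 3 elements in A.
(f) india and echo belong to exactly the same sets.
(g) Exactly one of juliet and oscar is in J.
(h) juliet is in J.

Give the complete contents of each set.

A = {echo, india, oscar}; J = {hotel, juliet}

From (h): juliet ∈ J.
(b): hotel matches juliet: hotel ∈ J.
(g) (exactly one): oscar ∉ J.
Suppose hotel ∈ A: no assignment then satisfies all the clues, so hotel ∉ A.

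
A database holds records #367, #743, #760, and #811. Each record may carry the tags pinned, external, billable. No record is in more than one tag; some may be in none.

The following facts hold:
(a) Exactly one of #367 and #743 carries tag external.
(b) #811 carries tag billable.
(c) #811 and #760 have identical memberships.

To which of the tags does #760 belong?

#760: billable

From (b): #811 ∈ billable.
(c): #760 matches #811: #760 ∉ pinned.
(c): #760 matches #811: #760 ∉ external.
(c): #760 matches #811: #760 ∈ billable.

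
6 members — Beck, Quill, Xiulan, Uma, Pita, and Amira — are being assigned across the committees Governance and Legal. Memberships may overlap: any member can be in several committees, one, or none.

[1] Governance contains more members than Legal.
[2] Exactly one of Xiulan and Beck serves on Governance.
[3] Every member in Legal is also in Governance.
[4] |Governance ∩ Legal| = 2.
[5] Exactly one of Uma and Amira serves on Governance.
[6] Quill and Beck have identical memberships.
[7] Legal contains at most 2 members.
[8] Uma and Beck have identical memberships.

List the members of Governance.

Governance = {Amira, Pita, Xiulan}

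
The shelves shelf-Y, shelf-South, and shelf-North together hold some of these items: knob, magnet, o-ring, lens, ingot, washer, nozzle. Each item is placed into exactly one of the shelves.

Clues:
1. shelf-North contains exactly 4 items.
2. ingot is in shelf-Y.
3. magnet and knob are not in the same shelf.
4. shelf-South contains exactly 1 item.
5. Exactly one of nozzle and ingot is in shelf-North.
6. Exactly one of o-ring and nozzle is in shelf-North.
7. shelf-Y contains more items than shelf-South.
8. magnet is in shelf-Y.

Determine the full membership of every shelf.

From (2): ingot ∈ shelf-Y.
From (8): magnet ∈ shelf-Y.
(3): knob ∉ shelf-Y.
(5) (exactly one): nozzle ∈ shelf-North.
(6) (exactly one): o-ring ∉ shelf-North.
(1): only 4 candidates remain for shelf-North, so all are in.
(4): only 1 candidates remain for shelf-South, so all are in.

shelf-Y = {ingot, magnet}; shelf-South = {o-ring}; shelf-North = {knob, lens, nozzle, washer}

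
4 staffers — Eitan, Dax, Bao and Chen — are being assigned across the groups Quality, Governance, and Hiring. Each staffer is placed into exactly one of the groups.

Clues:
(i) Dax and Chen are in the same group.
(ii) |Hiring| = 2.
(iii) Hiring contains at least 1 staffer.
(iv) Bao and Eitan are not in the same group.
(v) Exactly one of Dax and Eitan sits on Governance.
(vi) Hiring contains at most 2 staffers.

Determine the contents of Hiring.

Hiring = {Chen, Dax}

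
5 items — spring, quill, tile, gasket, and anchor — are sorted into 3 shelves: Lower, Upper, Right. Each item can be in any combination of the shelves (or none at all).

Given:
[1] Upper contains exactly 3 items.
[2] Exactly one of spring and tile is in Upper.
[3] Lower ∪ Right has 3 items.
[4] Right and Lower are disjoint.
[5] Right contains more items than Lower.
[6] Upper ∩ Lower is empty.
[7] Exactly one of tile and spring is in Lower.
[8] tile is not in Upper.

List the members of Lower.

Lower = {tile}

From (8): tile ∉ Upper.
(2) (exactly one): spring ∈ Upper.
(6) (disjoint): spring ∉ Lower.
(7) (exactly one): tile ∈ Lower.
(4) (disjoint): tile ∉ Right.
Suppose quill ∈ Lower: no assignment then satisfies all the clues, so quill ∉ Lower.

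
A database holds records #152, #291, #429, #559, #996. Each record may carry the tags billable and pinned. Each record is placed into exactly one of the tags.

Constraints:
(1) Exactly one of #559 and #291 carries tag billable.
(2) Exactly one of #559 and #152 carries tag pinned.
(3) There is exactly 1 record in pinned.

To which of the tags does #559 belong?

#559: pinned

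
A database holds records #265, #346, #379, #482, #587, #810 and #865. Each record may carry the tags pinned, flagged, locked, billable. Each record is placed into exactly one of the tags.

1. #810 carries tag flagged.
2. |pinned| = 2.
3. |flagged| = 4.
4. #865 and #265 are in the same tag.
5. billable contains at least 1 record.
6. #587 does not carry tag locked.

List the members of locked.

locked = {}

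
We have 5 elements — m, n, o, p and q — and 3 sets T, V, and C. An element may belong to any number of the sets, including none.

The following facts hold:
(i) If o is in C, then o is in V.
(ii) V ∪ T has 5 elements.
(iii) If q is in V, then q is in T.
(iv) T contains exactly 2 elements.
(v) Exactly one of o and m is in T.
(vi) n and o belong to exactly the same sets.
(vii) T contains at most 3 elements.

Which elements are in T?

T = {m, q}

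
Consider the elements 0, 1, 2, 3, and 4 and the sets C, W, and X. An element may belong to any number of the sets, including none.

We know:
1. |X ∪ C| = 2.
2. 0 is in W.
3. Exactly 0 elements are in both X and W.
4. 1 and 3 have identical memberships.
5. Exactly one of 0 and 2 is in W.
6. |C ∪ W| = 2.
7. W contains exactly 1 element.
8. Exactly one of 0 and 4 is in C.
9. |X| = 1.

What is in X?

From (2): 0 ∈ W.
(5) (exactly one): 2 ∉ W.
(7): W already has 1, so the rest are out.
Suppose 0 ∈ X: no assignment then satisfies all the clues, so 0 ∉ X.

X = {2}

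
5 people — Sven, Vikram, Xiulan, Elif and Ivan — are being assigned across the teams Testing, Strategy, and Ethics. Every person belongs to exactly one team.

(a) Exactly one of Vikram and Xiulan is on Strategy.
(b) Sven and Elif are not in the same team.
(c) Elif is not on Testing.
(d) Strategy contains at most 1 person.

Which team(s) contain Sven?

From (c): Elif ∉ Testing.
Suppose Sven ∉ Testing: no assignment then satisfies all the clues, so Sven ∈ Testing.

Sven: Testing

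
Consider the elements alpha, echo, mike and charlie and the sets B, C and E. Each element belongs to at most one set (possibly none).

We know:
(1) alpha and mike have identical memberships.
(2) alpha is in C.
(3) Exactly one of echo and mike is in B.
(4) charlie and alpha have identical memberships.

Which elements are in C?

C = {alpha, charlie, mike}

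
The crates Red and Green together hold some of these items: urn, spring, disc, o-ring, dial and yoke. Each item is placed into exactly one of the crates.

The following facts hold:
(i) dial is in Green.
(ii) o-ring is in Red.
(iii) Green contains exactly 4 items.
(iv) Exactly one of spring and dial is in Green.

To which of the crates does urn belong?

urn: Green

From (i): dial ∈ Green.
From (ii): o-ring ∈ Red.
(iv) (exactly one): spring ∉ Green.
Only one crate left: spring ∈ Red.
(iii): only 4 candidates remain for Green, so all are in.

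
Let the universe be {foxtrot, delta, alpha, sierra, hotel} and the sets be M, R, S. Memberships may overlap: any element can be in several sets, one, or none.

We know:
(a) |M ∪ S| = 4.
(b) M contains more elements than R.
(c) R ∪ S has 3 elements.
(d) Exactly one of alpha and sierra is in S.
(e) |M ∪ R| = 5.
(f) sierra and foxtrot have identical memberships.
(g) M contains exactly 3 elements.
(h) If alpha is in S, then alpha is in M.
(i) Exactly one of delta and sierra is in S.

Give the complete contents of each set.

M = {alpha, foxtrot, sierra}; R = {delta, hotel}; S = {alpha, delta}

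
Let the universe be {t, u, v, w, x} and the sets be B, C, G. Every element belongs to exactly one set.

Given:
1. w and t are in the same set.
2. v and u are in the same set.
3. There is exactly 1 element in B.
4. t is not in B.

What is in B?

B = {x}

From (4): t ∉ B.
(1): w matches t: w ∉ B.
Suppose u ∈ B: no assignment then satisfies all the clues, so u ∉ B.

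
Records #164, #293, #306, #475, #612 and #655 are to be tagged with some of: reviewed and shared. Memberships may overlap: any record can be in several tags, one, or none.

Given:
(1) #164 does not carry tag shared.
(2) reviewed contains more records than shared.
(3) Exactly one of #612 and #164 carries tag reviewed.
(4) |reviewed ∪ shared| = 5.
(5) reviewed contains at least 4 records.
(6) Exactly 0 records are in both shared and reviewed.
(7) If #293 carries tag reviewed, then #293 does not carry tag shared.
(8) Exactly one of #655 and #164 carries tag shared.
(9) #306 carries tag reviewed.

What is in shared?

shared = {#655}

From (1): #164 ∉ shared.
From (9): #306 ∈ reviewed.
(8) (exactly one): #655 ∈ shared.
Suppose #293 ∈ shared: no assignment then satisfies all the clues, so #293 ∉ shared.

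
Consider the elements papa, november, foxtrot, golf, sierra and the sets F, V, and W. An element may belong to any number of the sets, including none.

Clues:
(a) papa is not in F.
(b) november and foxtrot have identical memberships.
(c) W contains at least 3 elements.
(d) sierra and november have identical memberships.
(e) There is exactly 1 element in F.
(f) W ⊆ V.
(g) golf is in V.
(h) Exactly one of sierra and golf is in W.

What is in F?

F = {golf}

From (a): papa ∉ F.
From (g): golf ∈ V.
Suppose november ∈ F: no assignment then satisfies all the clues, so november ∉ F.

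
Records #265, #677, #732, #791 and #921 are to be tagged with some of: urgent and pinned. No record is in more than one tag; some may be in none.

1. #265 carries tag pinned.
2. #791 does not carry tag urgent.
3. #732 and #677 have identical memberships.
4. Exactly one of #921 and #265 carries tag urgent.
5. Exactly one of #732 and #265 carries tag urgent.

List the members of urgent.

urgent = {#677, #732, #921}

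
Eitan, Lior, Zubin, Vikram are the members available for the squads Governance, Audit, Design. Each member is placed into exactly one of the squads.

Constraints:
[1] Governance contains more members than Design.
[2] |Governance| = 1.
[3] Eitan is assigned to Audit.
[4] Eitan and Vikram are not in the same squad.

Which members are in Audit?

Audit = {Eitan, Lior, Zubin}

From (3): Eitan ∈ Audit.
(4): Vikram ∉ Audit.
Suppose Lior ∉ Audit: no assignment then satisfies all the clues, so Lior ∈ Audit.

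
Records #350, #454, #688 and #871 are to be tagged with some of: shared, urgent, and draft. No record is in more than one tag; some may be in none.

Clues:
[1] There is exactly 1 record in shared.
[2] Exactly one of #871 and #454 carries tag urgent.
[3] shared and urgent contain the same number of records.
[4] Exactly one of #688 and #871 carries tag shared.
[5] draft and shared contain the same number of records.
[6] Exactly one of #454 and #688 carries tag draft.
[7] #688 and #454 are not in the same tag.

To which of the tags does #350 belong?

#350: none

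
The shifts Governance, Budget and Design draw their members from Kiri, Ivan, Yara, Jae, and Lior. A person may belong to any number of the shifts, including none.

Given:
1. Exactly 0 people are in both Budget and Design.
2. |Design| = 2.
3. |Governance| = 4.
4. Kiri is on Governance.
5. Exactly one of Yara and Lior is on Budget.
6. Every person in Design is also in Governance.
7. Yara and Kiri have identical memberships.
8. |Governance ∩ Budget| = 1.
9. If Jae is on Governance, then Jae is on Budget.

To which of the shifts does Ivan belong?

Ivan: Governance

From (4): Kiri ∈ Governance.
(7): Yara matches Kiri: Yara ∈ Governance.
Suppose Ivan ∉ Governance: no assignment then satisfies all the clues, so Ivan ∈ Governance.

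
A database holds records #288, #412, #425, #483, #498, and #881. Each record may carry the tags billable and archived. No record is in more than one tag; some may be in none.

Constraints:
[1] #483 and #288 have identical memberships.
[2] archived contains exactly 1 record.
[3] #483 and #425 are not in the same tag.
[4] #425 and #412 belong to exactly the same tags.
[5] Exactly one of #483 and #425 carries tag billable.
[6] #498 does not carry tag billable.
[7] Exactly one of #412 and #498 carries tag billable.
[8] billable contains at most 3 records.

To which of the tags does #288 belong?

From (6): #498 ∉ billable.
(7) (exactly one): #412 ∈ billable.
(4): #425 matches #412: #425 ∈ billable.
(5) (exactly one): #483 ∉ billable.
(1): #288 matches #483: #288 ∉ billable.
Suppose #288 ∈ archived: no assignment then satisfies all the clues, so #288 ∉ archived.

#288: none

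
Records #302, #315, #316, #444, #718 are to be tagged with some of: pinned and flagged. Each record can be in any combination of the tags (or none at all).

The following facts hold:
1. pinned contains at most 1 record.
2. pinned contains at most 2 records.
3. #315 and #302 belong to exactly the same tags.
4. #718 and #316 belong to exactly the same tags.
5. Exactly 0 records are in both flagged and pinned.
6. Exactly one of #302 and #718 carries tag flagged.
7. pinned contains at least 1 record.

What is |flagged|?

2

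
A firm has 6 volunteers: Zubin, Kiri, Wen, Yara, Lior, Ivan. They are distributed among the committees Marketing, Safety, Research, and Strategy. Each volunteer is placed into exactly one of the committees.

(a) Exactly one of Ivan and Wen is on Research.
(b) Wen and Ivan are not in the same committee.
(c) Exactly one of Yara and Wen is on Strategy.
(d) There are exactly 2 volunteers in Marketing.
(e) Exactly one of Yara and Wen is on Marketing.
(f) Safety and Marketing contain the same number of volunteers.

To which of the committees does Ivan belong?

Ivan: Research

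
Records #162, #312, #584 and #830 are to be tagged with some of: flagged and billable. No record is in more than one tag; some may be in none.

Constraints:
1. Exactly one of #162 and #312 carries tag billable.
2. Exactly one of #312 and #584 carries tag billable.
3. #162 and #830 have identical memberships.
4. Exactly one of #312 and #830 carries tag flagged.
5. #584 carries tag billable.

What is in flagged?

flagged = {#312}

From (5): #584 ∈ billable.
(2) (exactly one): #312 ∉ billable.
(1) (exactly one): #162 ∈ billable.
(3): #830 matches #162: #830 ∉ flagged.
(3): #830 matches #162: #830 ∈ billable.
(4) (exactly one): #312 ∈ flagged.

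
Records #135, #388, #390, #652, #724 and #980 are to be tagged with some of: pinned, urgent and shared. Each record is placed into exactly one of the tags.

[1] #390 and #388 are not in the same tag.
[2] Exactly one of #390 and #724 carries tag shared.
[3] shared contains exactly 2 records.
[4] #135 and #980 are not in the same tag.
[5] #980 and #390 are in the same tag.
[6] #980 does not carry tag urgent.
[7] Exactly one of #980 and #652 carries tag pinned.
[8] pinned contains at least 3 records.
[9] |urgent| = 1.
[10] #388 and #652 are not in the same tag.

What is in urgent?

urgent = {#388}

From (6): #980 ∉ urgent.
(5): #390 matches #980: #390 ∉ urgent.
Suppose #135 ∈ urgent: no assignment then satisfies all the clues, so #135 ∉ urgent.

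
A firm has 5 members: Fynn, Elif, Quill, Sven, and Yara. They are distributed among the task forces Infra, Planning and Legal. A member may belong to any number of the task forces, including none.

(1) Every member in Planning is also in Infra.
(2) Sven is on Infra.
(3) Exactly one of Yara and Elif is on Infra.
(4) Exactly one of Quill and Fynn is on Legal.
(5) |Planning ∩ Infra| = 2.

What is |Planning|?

2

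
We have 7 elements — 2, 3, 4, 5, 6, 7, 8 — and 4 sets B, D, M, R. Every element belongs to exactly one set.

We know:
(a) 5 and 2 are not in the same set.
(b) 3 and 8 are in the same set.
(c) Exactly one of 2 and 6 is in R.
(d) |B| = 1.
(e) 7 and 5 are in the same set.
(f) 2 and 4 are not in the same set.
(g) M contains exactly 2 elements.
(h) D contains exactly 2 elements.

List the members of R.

R = {4, 6}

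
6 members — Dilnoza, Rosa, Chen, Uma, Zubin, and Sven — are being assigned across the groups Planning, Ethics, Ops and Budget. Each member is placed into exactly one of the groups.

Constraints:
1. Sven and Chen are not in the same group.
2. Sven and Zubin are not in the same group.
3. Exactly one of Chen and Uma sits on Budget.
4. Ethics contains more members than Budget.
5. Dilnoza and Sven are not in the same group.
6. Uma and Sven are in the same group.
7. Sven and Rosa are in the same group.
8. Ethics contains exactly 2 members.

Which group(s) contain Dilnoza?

Dilnoza: Ethics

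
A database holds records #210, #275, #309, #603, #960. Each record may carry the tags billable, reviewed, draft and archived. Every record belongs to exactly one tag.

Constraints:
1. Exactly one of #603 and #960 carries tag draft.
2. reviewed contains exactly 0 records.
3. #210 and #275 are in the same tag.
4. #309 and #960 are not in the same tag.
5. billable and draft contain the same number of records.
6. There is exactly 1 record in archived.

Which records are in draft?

(2): reviewed already has 0, so the rest are out.
Suppose #210 ∈ draft: no assignment then satisfies all the clues, so #210 ∉ draft.

draft = {#309, #603}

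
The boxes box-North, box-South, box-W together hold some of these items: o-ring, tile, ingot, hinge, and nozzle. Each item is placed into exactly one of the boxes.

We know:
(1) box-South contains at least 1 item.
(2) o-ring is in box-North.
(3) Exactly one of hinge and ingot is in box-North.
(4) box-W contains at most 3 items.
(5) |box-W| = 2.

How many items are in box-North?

From (2): o-ring ∈ box-North.
Suppose tile ∈ box-North: no assignment then satisfies all the clues, so tile ∉ box-North.

2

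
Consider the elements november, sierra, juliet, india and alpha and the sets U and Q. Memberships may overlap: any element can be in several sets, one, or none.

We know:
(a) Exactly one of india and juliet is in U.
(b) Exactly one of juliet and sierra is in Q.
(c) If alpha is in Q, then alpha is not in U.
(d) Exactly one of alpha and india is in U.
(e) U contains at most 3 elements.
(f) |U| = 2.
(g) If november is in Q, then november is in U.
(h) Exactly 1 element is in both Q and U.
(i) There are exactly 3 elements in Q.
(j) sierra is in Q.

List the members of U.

U = {india, november}

From (j): sierra ∈ Q.
(b) (exactly one): juliet ∉ Q.
Suppose november ∉ U: no assignment then satisfies all the clues, so november ∈ U.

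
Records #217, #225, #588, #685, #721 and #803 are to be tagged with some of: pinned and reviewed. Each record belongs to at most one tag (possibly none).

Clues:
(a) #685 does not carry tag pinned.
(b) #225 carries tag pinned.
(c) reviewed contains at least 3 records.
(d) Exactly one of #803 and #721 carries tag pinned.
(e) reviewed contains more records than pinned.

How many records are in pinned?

From (a): #685 ∉ pinned.
From (b): #225 ∈ pinned.
Suppose #217 ∈ pinned: no assignment then satisfies all the clues, so #217 ∉ pinned.

2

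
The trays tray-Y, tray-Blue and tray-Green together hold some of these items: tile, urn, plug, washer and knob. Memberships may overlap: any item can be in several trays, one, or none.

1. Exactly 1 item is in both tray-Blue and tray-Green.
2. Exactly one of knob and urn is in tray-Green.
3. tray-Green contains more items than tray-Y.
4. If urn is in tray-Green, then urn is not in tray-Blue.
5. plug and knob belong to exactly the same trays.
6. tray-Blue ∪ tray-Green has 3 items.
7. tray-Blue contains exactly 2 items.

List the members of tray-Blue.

tray-Blue = {tile, washer}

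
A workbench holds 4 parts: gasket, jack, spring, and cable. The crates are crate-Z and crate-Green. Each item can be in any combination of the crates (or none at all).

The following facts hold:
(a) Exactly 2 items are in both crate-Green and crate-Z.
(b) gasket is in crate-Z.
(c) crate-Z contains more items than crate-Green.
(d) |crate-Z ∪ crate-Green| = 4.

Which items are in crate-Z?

crate-Z = {cable, gasket, jack, spring}

From (b): gasket ∈ crate-Z.
Suppose jack ∉ crate-Z: no assignment then satisfies all the clues, so jack ∈ crate-Z.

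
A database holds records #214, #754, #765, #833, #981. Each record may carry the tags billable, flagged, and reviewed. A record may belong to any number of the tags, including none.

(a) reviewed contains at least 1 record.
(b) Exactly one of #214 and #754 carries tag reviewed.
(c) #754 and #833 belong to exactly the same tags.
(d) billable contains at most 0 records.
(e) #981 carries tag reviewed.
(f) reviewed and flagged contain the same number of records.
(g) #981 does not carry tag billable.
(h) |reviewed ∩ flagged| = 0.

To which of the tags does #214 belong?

#214: reviewed

From (e): #981 ∈ reviewed.
From (g): #981 ∉ billable.
(d): billable already has 0, so the rest are out.
Suppose #214 ∈ flagged: no assignment then satisfies all the clues, so #214 ∉ flagged.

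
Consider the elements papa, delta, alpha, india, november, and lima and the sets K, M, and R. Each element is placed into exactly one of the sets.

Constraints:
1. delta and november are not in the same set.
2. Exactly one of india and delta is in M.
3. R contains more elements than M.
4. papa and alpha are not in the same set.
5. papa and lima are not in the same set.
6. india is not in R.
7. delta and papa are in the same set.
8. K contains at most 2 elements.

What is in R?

R = {alpha, lima, november}

From (6): india ∉ R.
Suppose papa ∈ R: no assignment then satisfies all the clues, so papa ∉ R.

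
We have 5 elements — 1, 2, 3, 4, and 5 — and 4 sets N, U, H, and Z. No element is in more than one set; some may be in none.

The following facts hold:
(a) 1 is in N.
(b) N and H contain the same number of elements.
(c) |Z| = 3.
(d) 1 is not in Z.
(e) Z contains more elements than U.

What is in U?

From (a): 1 ∈ N.
Suppose 2 ∈ U: no assignment then satisfies all the clues, so 2 ∉ U.

U = {}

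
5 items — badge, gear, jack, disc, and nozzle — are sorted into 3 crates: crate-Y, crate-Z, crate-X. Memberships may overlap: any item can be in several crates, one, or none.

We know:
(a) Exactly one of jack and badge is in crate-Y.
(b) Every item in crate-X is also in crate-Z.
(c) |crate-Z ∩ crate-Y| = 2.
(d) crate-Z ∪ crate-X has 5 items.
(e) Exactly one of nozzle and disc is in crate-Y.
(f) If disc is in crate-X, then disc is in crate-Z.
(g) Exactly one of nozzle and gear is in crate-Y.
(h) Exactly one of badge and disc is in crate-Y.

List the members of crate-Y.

crate-Y = {badge, nozzle}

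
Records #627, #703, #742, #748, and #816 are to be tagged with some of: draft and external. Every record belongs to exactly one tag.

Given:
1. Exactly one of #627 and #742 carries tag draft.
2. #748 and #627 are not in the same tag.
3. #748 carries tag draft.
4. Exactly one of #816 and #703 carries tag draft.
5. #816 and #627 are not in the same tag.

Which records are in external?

external = {#627, #703}

From (3): #748 ∈ draft.
(2): #627 ∉ draft.
Only one tag left: #627 ∈ external.
(1) (exactly one): #742 ∈ draft.
(5): #816 ∉ external.
Only one tag left: #816 ∈ draft.
(4) (exactly one): #703 ∉ draft.
Only one tag left: #703 ∈ external.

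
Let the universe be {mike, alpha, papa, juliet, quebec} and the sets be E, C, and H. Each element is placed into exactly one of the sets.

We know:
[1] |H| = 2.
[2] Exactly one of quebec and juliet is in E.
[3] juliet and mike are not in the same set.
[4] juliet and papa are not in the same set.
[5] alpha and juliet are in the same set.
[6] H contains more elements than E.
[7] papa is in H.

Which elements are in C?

C = {alpha, juliet}

From (7): papa ∈ H.
(4): juliet ∉ H.
(5): alpha matches juliet: alpha ∉ H.
Suppose mike ∈ C: no assignment then satisfies all the clues, so mike ∉ C.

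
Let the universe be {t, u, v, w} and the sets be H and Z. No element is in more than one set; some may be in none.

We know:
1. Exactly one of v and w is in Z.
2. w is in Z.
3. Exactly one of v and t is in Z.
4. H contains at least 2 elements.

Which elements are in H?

From (2): w ∈ Z.
(1) (exactly one): v ∉ Z.
(3) (exactly one): t ∈ Z.
(4): only 2 candidates remain for H, so all are in.

H = {u, v}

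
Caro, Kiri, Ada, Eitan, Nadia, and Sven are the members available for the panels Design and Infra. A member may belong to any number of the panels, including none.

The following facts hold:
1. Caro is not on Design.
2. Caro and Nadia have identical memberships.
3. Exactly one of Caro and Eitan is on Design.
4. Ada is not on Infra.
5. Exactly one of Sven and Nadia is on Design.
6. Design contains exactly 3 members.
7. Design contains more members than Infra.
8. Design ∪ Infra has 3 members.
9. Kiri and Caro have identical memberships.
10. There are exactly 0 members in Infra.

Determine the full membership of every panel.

From (1): Caro ∉ Design.
From (4): Ada ∉ Infra.
(2): Nadia matches Caro: Nadia ∉ Design.
(3) (exactly one): Eitan ∈ Design.
(5) (exactly one): Sven ∈ Design.
(9): Kiri matches Caro: Kiri ∉ Design.
(10): Infra already has 0, so the rest are out.
(6): only 3 candidates remain for Design, so all are in.

Design = {Ada, Eitan, Sven}; Infra = {}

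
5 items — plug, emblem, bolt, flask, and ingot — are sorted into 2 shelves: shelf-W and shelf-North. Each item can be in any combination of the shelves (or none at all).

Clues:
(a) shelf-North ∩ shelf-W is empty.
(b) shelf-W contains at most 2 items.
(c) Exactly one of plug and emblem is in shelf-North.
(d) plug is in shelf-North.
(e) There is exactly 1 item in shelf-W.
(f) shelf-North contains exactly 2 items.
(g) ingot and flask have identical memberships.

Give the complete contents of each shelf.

shelf-W = {emblem}; shelf-North = {bolt, plug}

From (d): plug ∈ shelf-North.
(a) (disjoint): plug ∉ shelf-W.
(c) (exactly one): emblem ∉ shelf-North.
Suppose emblem ∉ shelf-W: no assignment then satisfies all the clues, so emblem ∈ shelf-W.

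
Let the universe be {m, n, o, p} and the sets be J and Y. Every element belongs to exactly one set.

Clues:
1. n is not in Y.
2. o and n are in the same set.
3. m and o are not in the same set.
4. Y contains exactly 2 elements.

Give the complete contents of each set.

J = {n, o}; Y = {m, p}

From (1): n ∉ Y.
(2): o matches n: o ∉ Y.
(4): only 2 candidates remain for Y, so all are in.
Only one set left: n ∈ J.
Only one set left: o ∈ J.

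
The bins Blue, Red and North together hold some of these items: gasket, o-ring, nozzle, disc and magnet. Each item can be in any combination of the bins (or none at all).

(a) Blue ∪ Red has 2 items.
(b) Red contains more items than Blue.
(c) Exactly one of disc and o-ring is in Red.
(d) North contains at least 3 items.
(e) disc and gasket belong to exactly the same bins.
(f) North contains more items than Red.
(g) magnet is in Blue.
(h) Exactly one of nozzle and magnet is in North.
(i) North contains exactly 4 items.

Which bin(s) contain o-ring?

o-ring: North, Red

From (g): magnet ∈ Blue.
Suppose o-ring ∈ Blue: no assignment then satisfies all the clues, so o-ring ∉ Blue.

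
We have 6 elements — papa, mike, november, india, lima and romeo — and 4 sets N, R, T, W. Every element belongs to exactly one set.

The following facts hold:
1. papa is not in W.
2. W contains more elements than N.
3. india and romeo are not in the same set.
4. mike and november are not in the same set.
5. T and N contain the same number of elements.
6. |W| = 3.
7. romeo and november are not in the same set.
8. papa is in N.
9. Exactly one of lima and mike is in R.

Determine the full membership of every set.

N = {papa}; R = {mike}; T = {romeo}; W = {india, lima, november}

From (1): papa ∉ W.
From (8): papa ∈ N.
Suppose mike ∈ N: no assignment then satisfies all the clues, so mike ∉ N.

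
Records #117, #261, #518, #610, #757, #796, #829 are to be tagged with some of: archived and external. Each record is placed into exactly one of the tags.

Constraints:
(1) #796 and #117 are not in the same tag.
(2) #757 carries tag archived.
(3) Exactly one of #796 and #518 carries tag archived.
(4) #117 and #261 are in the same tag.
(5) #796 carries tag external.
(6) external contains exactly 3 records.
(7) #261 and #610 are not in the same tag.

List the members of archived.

From (2): #757 ∈ archived.
From (5): #796 ∈ external.
(1): #117 ∉ external.
(3) (exactly one): #518 ∈ archived.
(4): #261 matches #117: #261 ∉ external.
(6): only 3 candidates remain for external, so all are in.
Only one tag left: #117 ∈ archived.
Only one tag left: #261 ∈ archived.

archived = {#117, #261, #518, #757}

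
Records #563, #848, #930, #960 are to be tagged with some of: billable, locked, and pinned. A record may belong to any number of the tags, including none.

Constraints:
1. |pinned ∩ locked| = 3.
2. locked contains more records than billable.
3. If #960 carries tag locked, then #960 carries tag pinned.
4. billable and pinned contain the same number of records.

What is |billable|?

3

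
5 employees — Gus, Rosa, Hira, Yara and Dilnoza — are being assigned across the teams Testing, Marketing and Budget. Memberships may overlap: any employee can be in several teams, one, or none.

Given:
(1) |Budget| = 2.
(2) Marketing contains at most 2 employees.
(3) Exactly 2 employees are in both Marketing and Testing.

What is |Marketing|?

2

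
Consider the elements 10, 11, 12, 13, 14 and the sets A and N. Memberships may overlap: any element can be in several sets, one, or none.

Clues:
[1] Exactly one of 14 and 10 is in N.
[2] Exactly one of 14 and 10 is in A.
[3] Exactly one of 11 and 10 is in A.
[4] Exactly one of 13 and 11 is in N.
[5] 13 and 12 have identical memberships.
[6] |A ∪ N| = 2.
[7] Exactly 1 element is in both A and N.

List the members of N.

N = {10, 11}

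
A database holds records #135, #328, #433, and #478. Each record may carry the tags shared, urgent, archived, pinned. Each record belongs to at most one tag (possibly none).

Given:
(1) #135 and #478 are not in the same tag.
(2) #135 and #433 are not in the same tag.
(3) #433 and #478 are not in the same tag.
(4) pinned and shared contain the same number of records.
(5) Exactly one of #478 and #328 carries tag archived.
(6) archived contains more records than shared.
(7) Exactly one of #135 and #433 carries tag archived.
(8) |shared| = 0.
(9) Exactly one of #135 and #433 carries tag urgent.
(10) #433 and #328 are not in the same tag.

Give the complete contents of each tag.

shared = {}; urgent = {#433}; archived = {#135, #328}; pinned = {}

(8): shared already has 0, so the rest are out.
Suppose #135 ∈ urgent: no assignment then satisfies all the clues, so #135 ∉ urgent.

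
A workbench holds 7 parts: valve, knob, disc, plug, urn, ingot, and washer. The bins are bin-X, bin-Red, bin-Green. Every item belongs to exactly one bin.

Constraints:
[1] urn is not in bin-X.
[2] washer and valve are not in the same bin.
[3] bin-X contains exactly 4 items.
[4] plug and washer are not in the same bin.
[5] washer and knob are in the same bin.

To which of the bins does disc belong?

disc: bin-X

From (1): urn ∉ bin-X.
Suppose disc ∉ bin-X: no assignment then satisfies all the clues, so disc ∈ bin-X.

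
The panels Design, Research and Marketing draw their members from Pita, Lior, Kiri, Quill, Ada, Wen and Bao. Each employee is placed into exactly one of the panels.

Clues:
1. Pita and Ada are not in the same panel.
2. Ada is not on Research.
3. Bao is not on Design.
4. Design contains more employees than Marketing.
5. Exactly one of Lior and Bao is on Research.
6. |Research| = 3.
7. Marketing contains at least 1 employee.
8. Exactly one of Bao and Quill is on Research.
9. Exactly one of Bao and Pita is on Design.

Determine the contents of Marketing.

Marketing = {Ada}

From (2): Ada ∉ Research.
From (3): Bao ∉ Design.
(9) (exactly one): Pita ∈ Design.
(1): Ada ∉ Design.
Only one panel left: Ada ∈ Marketing.
Suppose Lior ∈ Marketing: no assignment then satisfies all the clues, so Lior ∉ Marketing.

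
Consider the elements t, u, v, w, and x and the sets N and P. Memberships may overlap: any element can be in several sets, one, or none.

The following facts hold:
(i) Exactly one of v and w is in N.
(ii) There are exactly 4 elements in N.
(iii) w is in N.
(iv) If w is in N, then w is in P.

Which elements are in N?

N = {t, u, w, x}

From (iii): w ∈ N.
(i) (exactly one): v ∉ N.
(ii): only 4 candidates remain for N, so all are in.
(iv): w ∈ P.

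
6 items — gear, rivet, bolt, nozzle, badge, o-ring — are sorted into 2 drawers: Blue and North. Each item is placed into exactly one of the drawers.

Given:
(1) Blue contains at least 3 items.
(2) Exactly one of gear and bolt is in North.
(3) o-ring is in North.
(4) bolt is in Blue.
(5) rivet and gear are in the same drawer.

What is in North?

North = {gear, o-ring, rivet}

From (3): o-ring ∈ North.
From (4): bolt ∈ Blue.
(2) (exactly one): gear ∈ North.
(5): rivet matches gear: rivet ∉ Blue.
(5): rivet matches gear: rivet ∈ North.
(1): only 3 candidates remain for Blue, so all are in.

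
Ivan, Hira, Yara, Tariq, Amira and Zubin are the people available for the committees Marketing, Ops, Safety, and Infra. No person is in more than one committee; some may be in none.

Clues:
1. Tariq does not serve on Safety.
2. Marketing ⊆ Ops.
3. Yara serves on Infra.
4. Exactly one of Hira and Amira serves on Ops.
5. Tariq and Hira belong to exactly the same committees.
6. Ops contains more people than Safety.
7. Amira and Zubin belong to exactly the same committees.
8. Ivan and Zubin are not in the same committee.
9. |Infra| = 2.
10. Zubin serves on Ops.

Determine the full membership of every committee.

Marketing = {}; Ops = {Amira, Zubin}; Safety = {}; Infra = {Ivan, Yara}

From (1): Tariq ∉ Safety.
From (3): Yara ∈ Infra.
From (10): Zubin ∈ Ops.
(5): Hira matches Tariq: Hira ∉ Safety.
(7): Amira matches Zubin: Amira ∉ Marketing.
(7): Amira matches Zubin: Amira ∈ Ops.
(8): Ivan ∉ Ops.
(2) contrapositive: Ivan ∉ Marketing.
(4) (exactly one): Hira ∉ Ops.
(5): Tariq matches Hira: Tariq ∉ Ops.
(2) contrapositive: Hira ∉ Marketing.
Suppose Ivan ∈ Safety: no assignment then satisfies all the clues, so Ivan ∉ Safety.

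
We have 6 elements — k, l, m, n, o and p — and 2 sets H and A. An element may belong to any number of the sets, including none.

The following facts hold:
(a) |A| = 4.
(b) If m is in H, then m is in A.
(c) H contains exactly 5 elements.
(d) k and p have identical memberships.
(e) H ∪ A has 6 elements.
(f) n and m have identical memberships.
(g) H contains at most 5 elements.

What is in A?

A = {l, m, n, o}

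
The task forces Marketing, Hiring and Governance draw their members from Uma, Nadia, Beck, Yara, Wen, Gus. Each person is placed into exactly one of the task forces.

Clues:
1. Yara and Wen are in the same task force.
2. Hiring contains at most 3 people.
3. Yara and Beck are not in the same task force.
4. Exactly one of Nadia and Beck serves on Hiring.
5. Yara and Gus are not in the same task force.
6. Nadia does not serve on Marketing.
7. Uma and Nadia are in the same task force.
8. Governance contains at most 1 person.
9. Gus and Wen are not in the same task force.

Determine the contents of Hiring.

Hiring = {Gus, Nadia, Uma}

From (6): Nadia ∉ Marketing.
(7): Uma matches Nadia: Uma ∉ Marketing.
Suppose Uma ∉ Hiring: no assignment then satisfies all the clues, so Uma ∈ Hiring.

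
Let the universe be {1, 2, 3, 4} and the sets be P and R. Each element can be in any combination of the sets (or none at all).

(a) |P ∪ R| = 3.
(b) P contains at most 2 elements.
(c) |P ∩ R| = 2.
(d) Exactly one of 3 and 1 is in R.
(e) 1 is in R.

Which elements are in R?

R = {1, 2, 4}

From (e): 1 ∈ R.
(d) (exactly one): 3 ∉ R.
Suppose 2 ∉ R: no assignment then satisfies all the clues, so 2 ∈ R.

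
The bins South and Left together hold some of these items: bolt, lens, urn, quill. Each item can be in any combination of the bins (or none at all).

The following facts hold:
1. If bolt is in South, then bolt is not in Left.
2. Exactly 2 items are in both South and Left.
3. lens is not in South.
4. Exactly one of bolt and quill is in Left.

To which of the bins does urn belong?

urn: Left, South

From (3): lens ∉ South.
Suppose urn ∉ South: no assignment then satisfies all the clues, so urn ∈ South.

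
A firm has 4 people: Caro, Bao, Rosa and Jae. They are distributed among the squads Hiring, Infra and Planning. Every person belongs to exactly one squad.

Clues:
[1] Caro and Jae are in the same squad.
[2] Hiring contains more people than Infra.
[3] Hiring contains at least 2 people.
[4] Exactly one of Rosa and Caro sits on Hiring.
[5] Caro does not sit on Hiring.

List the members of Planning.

Planning = {Caro, Jae}

From (5): Caro ∉ Hiring.
(1): Jae matches Caro: Jae ∉ Hiring.
(3): only 2 candidates remain for Hiring, so all are in.
Suppose Caro ∉ Planning: no assignment then satisfies all the clues, so Caro ∈ Planning.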